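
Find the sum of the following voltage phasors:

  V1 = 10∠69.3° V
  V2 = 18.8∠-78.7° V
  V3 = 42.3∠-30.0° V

Step 1 — Convert each phasor to rectangular form:
  V1 = 10·(cos(69.3°) + j·sin(69.3°)) = 3.535 + j9.354 V
  V2 = 18.8·(cos(-78.7°) + j·sin(-78.7°)) = 3.684 - j18.44 V
  V3 = 42.3·(cos(-30.0°) + j·sin(-30.0°)) = 36.63 - j21.15 V
Step 2 — Sum components: V_total = 43.85 - j30.23 V.
Step 3 — Convert to polar: |V_total| = 53.26 V, ∠V_total = -34.6°.

V_total = 53.26∠-34.6° V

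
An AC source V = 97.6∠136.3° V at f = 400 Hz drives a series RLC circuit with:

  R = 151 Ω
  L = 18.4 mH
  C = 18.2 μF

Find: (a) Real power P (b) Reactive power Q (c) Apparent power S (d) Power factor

Step 1 — Angular frequency: ω = 2π·f = 2π·400 = 2513 rad/s.
Step 2 — Component impedances:
  R: Z = R = 151 Ω
  L: Z = jωL = j·2513·0.0184 = 0 + j46.24 Ω
  C: Z = 1/(jωC) = -j/(ω·C) = 0 - j21.86 Ω
Step 3 — Series combination: Z_total = R + L + C = 151 + j24.38 Ω = 153∠9.2° Ω.
Step 4 — Source phasor: V = 97.6∠136.3° V = -70.56 + j67.43 V.
Step 5 — Current: I = V / Z = -0.3851 + j0.5087 A = 0.6381∠127.1° A.
Step 6 — Complex power: S = V·I* = 61.48 + j9.928 VA.
Step 7 — Real power: P = Re(S) = 61.48 W.
Step 8 — Reactive power: Q = Im(S) = 9.928 VAR.
Step 9 — Apparent power: |S| = 62.28 VA.
Step 10 — Power factor: PF = P/|S| = 0.9872 (lagging).

(a) P = 61.48 W  (b) Q = 9.928 VAR  (c) S = 62.28 VA  (d) PF = 0.9872 (lagging)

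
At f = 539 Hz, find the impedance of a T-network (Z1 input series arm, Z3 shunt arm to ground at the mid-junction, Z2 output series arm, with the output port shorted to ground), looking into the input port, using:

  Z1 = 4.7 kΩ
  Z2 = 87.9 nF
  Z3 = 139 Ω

Step 1 — Angular frequency: ω = 2π·f = 2π·539 = 3387 rad/s.
Step 2 — Component impedances:
  Z1: Z = R = 4700 Ω
  Z2: Z = 1/(jωC) = -j/(ω·C) = 0 - j3359 Ω
  Z3: Z = R = 139 Ω
Step 3 — With the output port shorted to ground, the output series arm Z2 runs from the junction to ground; the shunt arm Z3 also runs from the junction to ground. They appear in parallel: Z3 || Z2 = 138.8 - j5.742 Ω.
Step 4 — Series with input arm Z1: Z_in = Z1 + (Z3 || Z2) = 4839 - j5.742 Ω = 4839∠-0.1° Ω.

Z = 4839 - j5.742 Ω = 4839∠-0.1° Ω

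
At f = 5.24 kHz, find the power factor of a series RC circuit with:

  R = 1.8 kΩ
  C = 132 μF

Step 1 — Angular frequency: ω = 2π·f = 2π·5240 = 3.292e+04 rad/s.
Step 2 — Component impedances:
  R: Z = R = 1800 Ω
  C: Z = 1/(jωC) = -j/(ω·C) = 0 - j0.2301 Ω
Step 3 — Series combination: Z_total = R + C = 1800 - j0.2301 Ω = 1800∠-0.0° Ω.
Step 4 — Power factor: PF = cos(φ) = Re(Z)/|Z| = 1800/1800 = 1.
Step 5 — Type: Im(Z) = -0.2301 ⇒ leading (phase φ = -0.0°).

PF = 1 (leading, φ = -0.0°)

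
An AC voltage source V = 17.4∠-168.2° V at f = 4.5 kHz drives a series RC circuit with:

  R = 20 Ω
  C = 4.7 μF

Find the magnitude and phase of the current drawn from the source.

Step 1 — Angular frequency: ω = 2π·f = 2π·4500 = 2.827e+04 rad/s.
Step 2 — Component impedances:
  R: Z = R = 20 Ω
  C: Z = 1/(jωC) = -j/(ω·C) = 0 - j7.525 Ω
Step 3 — Series combination: Z_total = R + C = 20 - j7.525 Ω = 21.37∠-20.6° Ω.
Step 4 — Source phasor: V = 17.4∠-168.2° V = -17.03 - j3.558 V.
Step 5 — Ohm's law: I = V / Z_total = (-17.03 - j3.558) / (20 - j7.525) = -0.6874 - j0.4365 A.
Step 6 — Convert to polar: |I| = 0.8143 A, ∠I = -147.6°.

I = 0.8143∠-147.6° A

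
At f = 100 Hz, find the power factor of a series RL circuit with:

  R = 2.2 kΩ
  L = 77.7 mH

Step 1 — Angular frequency: ω = 2π·f = 2π·100 = 628.3 rad/s.
Step 2 — Component impedances:
  R: Z = R = 2200 Ω
  L: Z = jωL = j·628.3·0.0777 = 0 + j48.82 Ω
Step 3 — Series combination: Z_total = R + L = 2200 + j48.82 Ω = 2201∠1.3° Ω.
Step 4 — Power factor: PF = cos(φ) = Re(Z)/|Z| = 2200/2200.5 = 0.9998.
Step 5 — Type: Im(Z) = 48.82 ⇒ lagging (phase φ = 1.3°).

PF = 0.9998 (lagging, φ = 1.3°)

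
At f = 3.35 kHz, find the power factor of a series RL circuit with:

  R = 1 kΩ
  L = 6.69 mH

Step 1 — Angular frequency: ω = 2π·f = 2π·3350 = 2.105e+04 rad/s.
Step 2 — Component impedances:
  R: Z = R = 1000 Ω
  L: Z = jωL = j·2.105e+04·0.00669 = 0 + j140.8 Ω
Step 3 — Series combination: Z_total = R + L = 1000 + j140.8 Ω = 1010∠8.0° Ω.
Step 4 — Power factor: PF = cos(φ) = Re(Z)/|Z| = 1000/1009.9 = 0.9902.
Step 5 — Type: Im(Z) = 140.8 ⇒ lagging (phase φ = 8.0°).

PF = 0.9902 (lagging, φ = 8.0°)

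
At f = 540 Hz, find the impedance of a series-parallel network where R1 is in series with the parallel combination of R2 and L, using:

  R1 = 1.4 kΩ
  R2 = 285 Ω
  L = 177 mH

Step 1 — Angular frequency: ω = 2π·f = 2π·540 = 3393 rad/s.
Step 2 — Component impedances:
  R1: Z = R = 1400 Ω
  R2: Z = R = 285 Ω
  L: Z = jωL = j·3393·0.177 = 0 + j600.5 Ω
Step 3 — Parallel branch: R2 || L = 1/(1/R2 + 1/L) = 232.6 + j110.4 Ω.
Step 4 — Series with R1: Z_total = R1 + (R2 || L) = 1633 + j110.4 Ω = 1636∠3.9° Ω.

Z = 1633 + j110.4 Ω = 1636∠3.9° Ω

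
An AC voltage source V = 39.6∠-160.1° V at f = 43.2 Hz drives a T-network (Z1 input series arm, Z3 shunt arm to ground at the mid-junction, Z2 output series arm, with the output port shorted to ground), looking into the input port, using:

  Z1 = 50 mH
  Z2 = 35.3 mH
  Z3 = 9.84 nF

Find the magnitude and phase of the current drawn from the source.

Step 1 — Angular frequency: ω = 2π·f = 2π·43.2 = 271.4 rad/s.
Step 2 — Component impedances:
  Z1: Z = jωL = j·271.4·0.05 = 0 + j13.57 Ω
  Z2: Z = jωL = j·271.4·0.0353 = 0 + j9.582 Ω
  Z3: Z = 1/(jωC) = -j/(ω·C) = 0 - j3.744e+05 Ω
Step 3 — With the output port shorted to ground, the output series arm Z2 runs from the junction to ground; the shunt arm Z3 also runs from the junction to ground. They appear in parallel: Z3 || Z2 = 0 + j9.582 Ω.
Step 4 — Series with input arm Z1: Z_in = Z1 + (Z3 || Z2) = 0 + j23.15 Ω = 23.15∠90.0° Ω.
Step 5 — Source phasor: V = 39.6∠-160.1° V = -37.24 - j13.48 V.
Step 6 — Ohm's law: I = V / Z_total = (-37.24 - j13.48) / (0 + j23.15) = -0.5822 + j1.608 A.
Step 7 — Convert to polar: |I| = 1.71 A, ∠I = 109.9°.

I = 1.71∠109.9° A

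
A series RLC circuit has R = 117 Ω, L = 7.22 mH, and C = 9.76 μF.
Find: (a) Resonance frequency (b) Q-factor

Step 1 — Resonance condition Im(Z)=0 gives ω₀ = 1/√(LC).
Step 2 — ω₀ = 1/√(0.00722·9.76e-06) = 3767 rad/s.
Step 3 — f₀ = ω₀/(2π) = 599.6 Hz.
Step 4 — Series Q: Q = ω₀L/R = 3767·0.00722/117 = 0.2325.

(a) f₀ = 599.6 Hz  (b) Q = 0.2325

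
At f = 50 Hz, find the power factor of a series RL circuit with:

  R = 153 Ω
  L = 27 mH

Step 1 — Angular frequency: ω = 2π·f = 2π·50 = 314.2 rad/s.
Step 2 — Component impedances:
  R: Z = R = 153 Ω
  L: Z = jωL = j·314.2·0.027 = 0 + j8.482 Ω
Step 3 — Series combination: Z_total = R + L = 153 + j8.482 Ω = 153.2∠3.2° Ω.
Step 4 — Power factor: PF = cos(φ) = Re(Z)/|Z| = 153/153.23 = 0.9985.
Step 5 — Type: Im(Z) = 8.482 ⇒ lagging (phase φ = 3.2°).

PF = 0.9985 (lagging, φ = 3.2°)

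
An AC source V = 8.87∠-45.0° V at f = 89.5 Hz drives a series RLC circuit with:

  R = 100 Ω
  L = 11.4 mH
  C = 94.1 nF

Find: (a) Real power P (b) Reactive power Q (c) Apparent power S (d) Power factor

Step 1 — Angular frequency: ω = 2π·f = 2π·89.5 = 562.3 rad/s.
Step 2 — Component impedances:
  R: Z = R = 100 Ω
  L: Z = jωL = j·562.3·0.0114 = 0 + j6.411 Ω
  C: Z = 1/(jωC) = -j/(ω·C) = 0 - j1.89e+04 Ω
Step 3 — Series combination: Z_total = R + L + C = 100 - j1.889e+04 Ω = 1.889e+04∠-89.7° Ω.
Step 4 — Source phasor: V = 8.87∠-45.0° V = 6.272 - j6.272 V.
Step 5 — Current: I = V / Z = 0.0003338 + j0.0003302 A = 0.0004695∠44.7° A.
Step 6 — Complex power: S = V·I* = 2.205e-05 - j0.004165 VA.
Step 7 — Real power: P = Re(S) = 2.205e-05 W.
Step 8 — Reactive power: Q = Im(S) = -0.004165 VAR.
Step 9 — Apparent power: |S| = 0.004165 VA.
Step 10 — Power factor: PF = P/|S| = 0.005293 (leading).

(a) P = 2.205e-05 W  (b) Q = -0.004165 VAR  (c) S = 0.004165 VA  (d) PF = 0.005293 (leading)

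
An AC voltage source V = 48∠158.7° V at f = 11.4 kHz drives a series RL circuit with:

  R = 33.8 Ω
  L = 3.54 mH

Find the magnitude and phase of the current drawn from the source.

Step 1 — Angular frequency: ω = 2π·f = 2π·1.14e+04 = 7.163e+04 rad/s.
Step 2 — Component impedances:
  R: Z = R = 33.8 Ω
  L: Z = jωL = j·7.163e+04·0.00354 = 0 + j253.6 Ω
Step 3 — Series combination: Z_total = R + L = 33.8 + j253.6 Ω = 255.8∠82.4° Ω.
Step 4 — Source phasor: V = 48∠158.7° V = -44.72 + j17.44 V.
Step 5 — Ohm's law: I = V / Z_total = (-44.72 + j17.44) / (33.8 + j253.6) = 0.04446 + j0.1823 A.
Step 6 — Convert to polar: |I| = 0.1876 A, ∠I = 76.3°.

I = 0.1876∠76.3° A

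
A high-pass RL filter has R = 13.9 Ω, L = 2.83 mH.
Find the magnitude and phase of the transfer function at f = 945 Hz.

Step 1 — Angular frequency: ω = 2π·945 = 5938 rad/s.
Step 2 — Transfer function: H(jω) = jωL/(R + jωL).
Step 3 — Numerator jωL = j·16.8; denominator R + jωL = 13.9 + j16.8.
Step 4 — H = 0.5937 + j0.4911.
Step 5 — Magnitude: |H| = 0.7705 (-2.3 dB); phase: φ = 39.6°.

|H| = 0.7705 (-2.3 dB), φ = 39.6°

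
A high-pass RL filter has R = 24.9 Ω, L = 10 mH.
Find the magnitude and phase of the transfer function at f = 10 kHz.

Step 1 — Angular frequency: ω = 2π·1e+04 = 6.283e+04 rad/s.
Step 2 — Transfer function: H(jω) = jωL/(R + jωL).
Step 3 — Numerator jωL = j·628.3; denominator R + jωL = 24.9 + j628.3.
Step 4 — H = 0.9984 + j0.03957.
Step 5 — Magnitude: |H| = 0.9992 (-0.0 dB); phase: φ = 2.3°.

|H| = 0.9992 (-0.0 dB), φ = 2.3°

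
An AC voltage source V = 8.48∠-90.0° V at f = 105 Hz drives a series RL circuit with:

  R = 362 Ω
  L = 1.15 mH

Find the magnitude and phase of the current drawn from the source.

Step 1 — Angular frequency: ω = 2π·f = 2π·105 = 659.7 rad/s.
Step 2 — Component impedances:
  R: Z = R = 362 Ω
  L: Z = jωL = j·659.7·0.00115 = 0 + j0.7587 Ω
Step 3 — Series combination: Z_total = R + L = 362 + j0.7587 Ω = 362∠0.1° Ω.
Step 4 — Source phasor: V = 8.48∠-90.0° V = 0 - j8.48 V.
Step 5 — Ohm's law: I = V / Z_total = (0 - j8.48) / (362 + j0.7587) = -4.91e-05 - j0.02343 A.
Step 6 — Convert to polar: |I| = 0.02343 A, ∠I = -90.1°.

I = 0.02343∠-90.1° A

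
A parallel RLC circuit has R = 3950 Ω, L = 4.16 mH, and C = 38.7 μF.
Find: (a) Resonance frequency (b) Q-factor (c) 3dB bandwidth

Step 1 — Resonance: ω₀ = 1/√(LC) = 1/√(0.00416·3.87e-05) = 2492 rad/s.
Step 2 — f₀ = ω₀/(2π) = 396.7 Hz.
Step 3 — Parallel Q: Q = R/(ω₀L) = 3950/(2492·0.00416) = 381.
Step 4 — Bandwidth: Δω = ω₀/Q = 6.542 rad/s; BW = Δω/(2π) = 1.041 Hz.

(a) f₀ = 396.7 Hz  (b) Q = 381  (c) BW = 1.041 Hz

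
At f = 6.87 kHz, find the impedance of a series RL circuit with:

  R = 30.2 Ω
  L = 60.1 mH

Step 1 — Angular frequency: ω = 2π·f = 2π·6870 = 4.317e+04 rad/s.
Step 2 — Component impedances:
  R: Z = R = 30.2 Ω
  L: Z = jωL = j·4.317e+04·0.0601 = 0 + j2594 Ω
Step 3 — Series combination: Z_total = R + L = 30.2 + j2594 Ω = 2594∠89.3° Ω.

Z = 30.2 + j2594 Ω = 2594∠89.3° Ω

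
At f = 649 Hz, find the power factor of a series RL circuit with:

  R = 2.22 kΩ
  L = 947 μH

Step 1 — Angular frequency: ω = 2π·f = 2π·649 = 4078 rad/s.
Step 2 — Component impedances:
  R: Z = R = 2220 Ω
  L: Z = jωL = j·4078·0.000947 = 0 + j3.862 Ω
Step 3 — Series combination: Z_total = R + L = 2220 + j3.862 Ω = 2220∠0.1° Ω.
Step 4 — Power factor: PF = cos(φ) = Re(Z)/|Z| = 2220/2220 = 1.
Step 5 — Type: Im(Z) = 3.862 ⇒ lagging (phase φ = 0.1°).

PF = 1 (lagging, φ = 0.1°)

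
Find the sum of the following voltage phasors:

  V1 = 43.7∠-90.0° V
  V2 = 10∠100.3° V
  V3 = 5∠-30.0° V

Step 1 — Convert each phasor to rectangular form:
  V1 = 43.7·(cos(-90.0°) + j·sin(-90.0°)) = 0 - j43.7 V
  V2 = 10·(cos(100.3°) + j·sin(100.3°)) = -1.788 + j9.839 V
  V3 = 5·(cos(-30.0°) + j·sin(-30.0°)) = 4.33 - j2.5 V
Step 2 — Sum components: V_total = 2.542 - j36.36 V.
Step 3 — Convert to polar: |V_total| = 36.45 V, ∠V_total = -86.0°.

V_total = 36.45∠-86.0° V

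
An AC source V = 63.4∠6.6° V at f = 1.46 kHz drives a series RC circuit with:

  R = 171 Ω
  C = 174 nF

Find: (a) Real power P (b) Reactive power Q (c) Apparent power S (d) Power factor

Step 1 — Angular frequency: ω = 2π·f = 2π·1460 = 9173 rad/s.
Step 2 — Component impedances:
  R: Z = R = 171 Ω
  C: Z = 1/(jωC) = -j/(ω·C) = 0 - j626.5 Ω
Step 3 — Series combination: Z_total = R + C = 171 - j626.5 Ω = 649.4∠-74.7° Ω.
Step 4 — Source phasor: V = 63.4∠6.6° V = 62.98 + j7.287 V.
Step 5 — Current: I = V / Z = 0.01471 + j0.09651 A = 0.09763∠81.3° A.
Step 6 — Complex power: S = V·I* = 1.63 - j5.971 VA.
Step 7 — Real power: P = Re(S) = 1.63 W.
Step 8 — Reactive power: Q = Im(S) = -5.971 VAR.
Step 9 — Apparent power: |S| = 6.19 VA.
Step 10 — Power factor: PF = P/|S| = 0.2633 (leading).

(a) P = 1.63 W  (b) Q = -5.971 VAR  (c) S = 6.19 VA  (d) PF = 0.2633 (leading)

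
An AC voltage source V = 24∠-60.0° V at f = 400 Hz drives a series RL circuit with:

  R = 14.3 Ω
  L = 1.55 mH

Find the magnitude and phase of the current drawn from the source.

Step 1 — Angular frequency: ω = 2π·f = 2π·400 = 2513 rad/s.
Step 2 — Component impedances:
  R: Z = R = 14.3 Ω
  L: Z = jωL = j·2513·0.00155 = 0 + j3.896 Ω
Step 3 — Series combination: Z_total = R + L = 14.3 + j3.896 Ω = 14.82∠15.2° Ω.
Step 4 — Source phasor: V = 24∠-60.0° V = 12 - j20.78 V.
Step 5 — Ohm's law: I = V / Z_total = (12 - j20.78) / (14.3 + j3.896) = 0.4126 - j1.566 A.
Step 6 — Convert to polar: |I| = 1.619 A, ∠I = -75.2°.

I = 1.619∠-75.2° A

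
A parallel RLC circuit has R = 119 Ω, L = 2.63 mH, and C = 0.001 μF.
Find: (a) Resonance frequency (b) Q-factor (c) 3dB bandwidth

Step 1 — Resonance: ω₀ = 1/√(LC) = 1/√(0.00263·1e-09) = 6.166e+05 rad/s.
Step 2 — f₀ = ω₀/(2π) = 9.814e+04 Hz.
Step 3 — Parallel Q: Q = R/(ω₀L) = 119/(6.166e+05·0.00263) = 0.07338.
Step 4 — Bandwidth: Δω = ω₀/Q = 8.403e+06 rad/s; BW = Δω/(2π) = 1.337e+06 Hz.

(a) f₀ = 9.814e+04 Hz  (b) Q = 0.07338  (c) BW = 1.337e+06 Hz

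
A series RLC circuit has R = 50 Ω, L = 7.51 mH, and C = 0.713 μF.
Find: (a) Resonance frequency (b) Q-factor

Step 1 — Resonance condition Im(Z)=0 gives ω₀ = 1/√(LC).
Step 2 — ω₀ = 1/√(0.00751·7.13e-07) = 1.367e+04 rad/s.
Step 3 — f₀ = ω₀/(2π) = 2175 Hz.
Step 4 — Series Q: Q = ω₀L/R = 1.367e+04·0.00751/50 = 2.053.

(a) f₀ = 2175 Hz  (b) Q = 2.053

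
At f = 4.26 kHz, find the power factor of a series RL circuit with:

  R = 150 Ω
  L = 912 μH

Step 1 — Angular frequency: ω = 2π·f = 2π·4260 = 2.677e+04 rad/s.
Step 2 — Component impedances:
  R: Z = R = 150 Ω
  L: Z = jωL = j·2.677e+04·0.000912 = 0 + j24.41 Ω
Step 3 — Series combination: Z_total = R + L = 150 + j24.41 Ω = 152∠9.2° Ω.
Step 4 — Power factor: PF = cos(φ) = Re(Z)/|Z| = 150/151.97 = 0.987.
Step 5 — Type: Im(Z) = 24.41 ⇒ lagging (phase φ = 9.2°).

PF = 0.987 (lagging, φ = 9.2°)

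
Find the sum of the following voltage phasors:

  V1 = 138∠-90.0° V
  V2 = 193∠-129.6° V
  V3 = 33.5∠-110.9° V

Step 1 — Convert each phasor to rectangular form:
  V1 = 138·(cos(-90.0°) + j·sin(-90.0°)) = 0 - j138 V
  V2 = 193·(cos(-129.6°) + j·sin(-129.6°)) = -123 - j148.7 V
  V3 = 33.5·(cos(-110.9°) + j·sin(-110.9°)) = -11.95 - j31.3 V
Step 2 — Sum components: V_total = -135 - j318 V.
Step 3 — Convert to polar: |V_total| = 345.5 V, ∠V_total = -113.0°.

V_total = 345.5∠-113.0° V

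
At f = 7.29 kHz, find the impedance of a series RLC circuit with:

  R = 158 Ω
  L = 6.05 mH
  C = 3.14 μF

Step 1 — Angular frequency: ω = 2π·f = 2π·7290 = 4.58e+04 rad/s.
Step 2 — Component impedances:
  R: Z = R = 158 Ω
  L: Z = jωL = j·4.58e+04·0.00605 = 0 + j277.1 Ω
  C: Z = 1/(jωC) = -j/(ω·C) = 0 - j6.953 Ω
Step 3 — Series combination: Z_total = R + L + C = 158 + j270.2 Ω = 313∠59.7° Ω.

Z = 158 + j270.2 Ω = 313∠59.7° Ω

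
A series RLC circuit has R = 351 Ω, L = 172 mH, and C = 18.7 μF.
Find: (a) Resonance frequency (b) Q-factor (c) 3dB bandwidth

Step 1 — Resonance condition Im(Z)=0 gives ω₀ = 1/√(LC).
Step 2 — ω₀ = 1/√(0.172·1.87e-05) = 557.6 rad/s.
Step 3 — f₀ = ω₀/(2π) = 88.74 Hz.
Step 4 — Series Q: Q = ω₀L/R = 557.6·0.172/351 = 0.2732.
Step 5 — 3dB bandwidth: Δω = ω₀/Q = 2041 rad/s; BW = Δω/(2π) = 324.8 Hz.

(a) f₀ = 88.74 Hz  (b) Q = 0.2732  (c) BW = 324.8 Hz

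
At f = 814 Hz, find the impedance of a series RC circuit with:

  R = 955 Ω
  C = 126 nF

Step 1 — Angular frequency: ω = 2π·f = 2π·814 = 5115 rad/s.
Step 2 — Component impedances:
  R: Z = R = 955 Ω
  C: Z = 1/(jωC) = -j/(ω·C) = 0 - j1552 Ω
Step 3 — Series combination: Z_total = R + C = 955 - j1552 Ω = 1822∠-58.4° Ω.

Z = 955 - j1552 Ω = 1822∠-58.4° Ω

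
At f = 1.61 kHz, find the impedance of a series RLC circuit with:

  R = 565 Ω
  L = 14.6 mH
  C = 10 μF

Step 1 — Angular frequency: ω = 2π·f = 2π·1610 = 1.012e+04 rad/s.
Step 2 — Component impedances:
  R: Z = R = 565 Ω
  L: Z = jωL = j·1.012e+04·0.0146 = 0 + j147.7 Ω
  C: Z = 1/(jωC) = -j/(ω·C) = 0 - j9.885 Ω
Step 3 — Series combination: Z_total = R + L + C = 565 + j137.8 Ω = 581.6∠13.7° Ω.

Z = 565 + j137.8 Ω = 581.6∠13.7° Ω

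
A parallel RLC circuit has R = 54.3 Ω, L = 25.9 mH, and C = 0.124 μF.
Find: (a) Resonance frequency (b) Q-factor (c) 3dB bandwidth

Step 1 — Resonance: ω₀ = 1/√(LC) = 1/√(0.0259·1.24e-07) = 1.765e+04 rad/s.
Step 2 — f₀ = ω₀/(2π) = 2808 Hz.
Step 3 — Parallel Q: Q = R/(ω₀L) = 54.3/(1.765e+04·0.0259) = 0.1188.
Step 4 — Bandwidth: Δω = ω₀/Q = 1.485e+05 rad/s; BW = Δω/(2π) = 2.364e+04 Hz.

(a) f₀ = 2808 Hz  (b) Q = 0.1188  (c) BW = 2.364e+04 Hz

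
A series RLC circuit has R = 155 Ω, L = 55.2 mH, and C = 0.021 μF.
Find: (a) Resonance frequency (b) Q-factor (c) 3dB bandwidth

Step 1 — Resonance condition Im(Z)=0 gives ω₀ = 1/√(LC).
Step 2 — ω₀ = 1/√(0.0552·2.1e-08) = 2.937e+04 rad/s.
Step 3 — f₀ = ω₀/(2π) = 4675 Hz.
Step 4 — Series Q: Q = ω₀L/R = 2.937e+04·0.0552/155 = 10.46.
Step 5 — 3dB bandwidth: Δω = ω₀/Q = 2808 rad/s; BW = Δω/(2π) = 446.9 Hz.

(a) f₀ = 4675 Hz  (b) Q = 10.46  (c) BW = 446.9 Hz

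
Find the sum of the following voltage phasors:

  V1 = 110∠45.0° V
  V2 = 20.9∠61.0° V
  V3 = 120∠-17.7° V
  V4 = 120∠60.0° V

Step 1 — Convert each phasor to rectangular form:
  V1 = 110·(cos(45.0°) + j·sin(45.0°)) = 77.78 + j77.78 V
  V2 = 20.9·(cos(61.0°) + j·sin(61.0°)) = 10.13 + j18.28 V
  V3 = 120·(cos(-17.7°) + j·sin(-17.7°)) = 114.3 - j36.48 V
  V4 = 120·(cos(60.0°) + j·sin(60.0°)) = 60 + j103.9 V
Step 2 — Sum components: V_total = 262.2 + j163.5 V.
Step 3 — Convert to polar: |V_total| = 309 V, ∠V_total = 31.9°.

V_total = 309∠31.9° V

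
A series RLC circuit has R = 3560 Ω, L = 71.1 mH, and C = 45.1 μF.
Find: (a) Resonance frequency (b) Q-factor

Step 1 — Resonance condition Im(Z)=0 gives ω₀ = 1/√(LC).
Step 2 — ω₀ = 1/√(0.0711·4.51e-05) = 558.4 rad/s.
Step 3 — f₀ = ω₀/(2π) = 88.88 Hz.
Step 4 — Series Q: Q = ω₀L/R = 558.4·0.0711/3560 = 0.01115.

(a) f₀ = 88.88 Hz  (b) Q = 0.01115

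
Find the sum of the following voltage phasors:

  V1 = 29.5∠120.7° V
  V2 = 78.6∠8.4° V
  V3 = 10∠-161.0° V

Step 1 — Convert each phasor to rectangular form:
  V1 = 29.5·(cos(120.7°) + j·sin(120.7°)) = -15.06 + j25.37 V
  V2 = 78.6·(cos(8.4°) + j·sin(8.4°)) = 77.76 + j11.48 V
  V3 = 10·(cos(-161.0°) + j·sin(-161.0°)) = -9.455 - j3.256 V
Step 2 — Sum components: V_total = 53.24 + j33.59 V.
Step 3 — Convert to polar: |V_total| = 62.95 V, ∠V_total = 32.2°.

V_total = 62.95∠32.2° V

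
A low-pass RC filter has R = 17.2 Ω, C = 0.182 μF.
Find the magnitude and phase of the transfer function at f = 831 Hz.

Step 1 — Angular frequency: ω = 2π·831 = 5221 rad/s.
Step 2 — Transfer function: H(jω) = 1/(1 + jωRC).
Step 3 — Denominator: 1 + jωRC = 1 + j·5221·17.2·1.82e-07 = 1 + j0.01634.
Step 4 — H = 0.9997 - j0.01634.
Step 5 — Magnitude: |H| = 0.9999 (-0.0 dB); phase: φ = -0.9°.

|H| = 0.9999 (-0.0 dB), φ = -0.9°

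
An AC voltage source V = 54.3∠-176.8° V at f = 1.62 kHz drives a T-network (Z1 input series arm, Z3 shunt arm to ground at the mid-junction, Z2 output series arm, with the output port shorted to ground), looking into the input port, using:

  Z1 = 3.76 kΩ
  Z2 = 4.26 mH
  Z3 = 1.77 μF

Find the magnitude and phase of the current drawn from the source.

Step 1 — Angular frequency: ω = 2π·f = 2π·1620 = 1.018e+04 rad/s.
Step 2 — Component impedances:
  Z1: Z = R = 3760 Ω
  Z2: Z = jωL = j·1.018e+04·0.00426 = 0 + j43.36 Ω
  Z3: Z = 1/(jωC) = -j/(ω·C) = 0 - j55.5 Ω
Step 3 — With the output port shorted to ground, the output series arm Z2 runs from the junction to ground; the shunt arm Z3 also runs from the junction to ground. They appear in parallel: Z3 || Z2 = 0 + j198.2 Ω.
Step 4 — Series with input arm Z1: Z_in = Z1 + (Z3 || Z2) = 3760 + j198.2 Ω = 3765∠3.0° Ω.
Step 5 — Source phasor: V = 54.3∠-176.8° V = -54.22 - j3.031 V.
Step 6 — Ohm's law: I = V / Z_total = (-54.22 - j3.031) / (3760 + j198.2) = -0.01442 - j4.597e-05 A.
Step 7 — Convert to polar: |I| = 0.01442 A, ∠I = -179.8°.

I = 0.01442∠-179.8° A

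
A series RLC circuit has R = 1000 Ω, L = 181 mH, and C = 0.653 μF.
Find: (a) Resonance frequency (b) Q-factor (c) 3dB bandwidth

Step 1 — Resonance: ω₀ = 1/√(LC) = 1/√(0.181·6.53e-07) = 2909 rad/s.
Step 2 — f₀ = ω₀/(2π) = 462.9 Hz.
Step 3 — Series Q: Q = ω₀L/R = 2909·0.181/1000 = 0.5265.
Step 4 — Bandwidth: Δω = ω₀/Q = 5525 rad/s; BW = Δω/(2π) = 879.3 Hz.

(a) f₀ = 462.9 Hz  (b) Q = 0.5265  (c) BW = 879.3 Hz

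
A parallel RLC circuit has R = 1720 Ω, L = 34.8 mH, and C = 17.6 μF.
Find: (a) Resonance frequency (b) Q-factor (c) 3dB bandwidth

Step 1 — Resonance: ω₀ = 1/√(LC) = 1/√(0.0348·1.76e-05) = 1278 rad/s.
Step 2 — f₀ = ω₀/(2π) = 203.4 Hz.
Step 3 — Parallel Q: Q = R/(ω₀L) = 1720/(1278·0.0348) = 38.68.
Step 4 — Bandwidth: Δω = ω₀/Q = 33.03 rad/s; BW = Δω/(2π) = 5.257 Hz.

(a) f₀ = 203.4 Hz  (b) Q = 38.68  (c) BW = 5.257 Hz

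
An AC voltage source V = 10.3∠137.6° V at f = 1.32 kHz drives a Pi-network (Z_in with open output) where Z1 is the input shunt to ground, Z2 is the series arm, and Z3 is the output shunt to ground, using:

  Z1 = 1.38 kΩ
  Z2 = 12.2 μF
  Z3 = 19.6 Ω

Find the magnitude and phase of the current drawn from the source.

Step 1 — Angular frequency: ω = 2π·f = 2π·1320 = 8294 rad/s.
Step 2 — Component impedances:
  Z1: Z = R = 1380 Ω
  Z2: Z = 1/(jωC) = -j/(ω·C) = 0 - j9.883 Ω
  Z3: Z = R = 19.6 Ω
Step 3 — With open output, the series arm Z2 and the output shunt Z3 appear in series to ground: Z2 + Z3 = 19.6 - j9.883 Ω.
Step 4 — Parallel with input shunt Z1: Z_in = Z1 || (Z2 + Z3) = 19.39 - j9.608 Ω = 21.64∠-26.4° Ω.
Step 5 — Source phasor: V = 10.3∠137.6° V = -7.606 + j6.945 V.
Step 6 — Ohm's law: I = V / Z_total = (-7.606 + j6.945) / (19.39 - j9.608) = -0.4574 + j0.1315 A.
Step 7 — Convert to polar: |I| = 0.4759 A, ∠I = 164.0°.

I = 0.4759∠164.0° A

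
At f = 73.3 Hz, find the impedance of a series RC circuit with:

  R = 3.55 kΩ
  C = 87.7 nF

Step 1 — Angular frequency: ω = 2π·f = 2π·73.3 = 460.6 rad/s.
Step 2 — Component impedances:
  R: Z = R = 3550 Ω
  C: Z = 1/(jωC) = -j/(ω·C) = 0 - j2.476e+04 Ω
Step 3 — Series combination: Z_total = R + C = 3550 - j2.476e+04 Ω = 2.501e+04∠-81.8° Ω.

Z = 3550 - j2.476e+04 Ω = 2.501e+04∠-81.8° Ω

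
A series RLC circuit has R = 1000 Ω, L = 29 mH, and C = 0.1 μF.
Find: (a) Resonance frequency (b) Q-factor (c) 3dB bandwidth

Step 1 — Resonance: ω₀ = 1/√(LC) = 1/√(0.029·1e-07) = 1.857e+04 rad/s.
Step 2 — f₀ = ω₀/(2π) = 2955 Hz.
Step 3 — Series Q: Q = ω₀L/R = 1.857e+04·0.029/1000 = 0.5385.
Step 4 — Bandwidth: Δω = ω₀/Q = 3.448e+04 rad/s; BW = Δω/(2π) = 5488 Hz.

(a) f₀ = 2955 Hz  (b) Q = 0.5385  (c) BW = 5488 Hz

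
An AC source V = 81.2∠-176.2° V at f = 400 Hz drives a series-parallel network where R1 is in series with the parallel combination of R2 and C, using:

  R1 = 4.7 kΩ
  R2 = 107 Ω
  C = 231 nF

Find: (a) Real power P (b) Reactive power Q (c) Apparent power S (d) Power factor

Step 1 — Angular frequency: ω = 2π·f = 2π·400 = 2513 rad/s.
Step 2 — Component impedances:
  R1: Z = R = 4700 Ω
  R2: Z = R = 107 Ω
  C: Z = 1/(jωC) = -j/(ω·C) = 0 - j1722 Ω
Step 3 — Parallel branch: R2 || C = 1/(1/R2 + 1/C) = 106.6 - j6.621 Ω.
Step 4 — Series with R1: Z_total = R1 + (R2 || C) = 4807 - j6.621 Ω = 4807∠-0.1° Ω.
Step 5 — Source phasor: V = 81.2∠-176.2° V = -81.02 - j5.381 V.
Step 6 — Current: I = V / Z = -0.01685 - j0.001143 A = 0.01689∠-176.1° A.
Step 7 — Complex power: S = V·I* = 1.372 - j0.00189 VA.
Step 8 — Real power: P = Re(S) = 1.372 W.
Step 9 — Reactive power: Q = Im(S) = -0.00189 VAR.
Step 10 — Apparent power: |S| = 1.372 VA.
Step 11 — Power factor: PF = P/|S| = 1 (leading).

(a) P = 1.372 W  (b) Q = -0.00189 VAR  (c) S = 1.372 VA  (d) PF = 1 (leading)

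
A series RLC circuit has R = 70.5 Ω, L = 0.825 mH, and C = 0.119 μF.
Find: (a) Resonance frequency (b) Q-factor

Step 1 — Resonance condition Im(Z)=0 gives ω₀ = 1/√(LC).
Step 2 — ω₀ = 1/√(0.000825·1.19e-07) = 1.009e+05 rad/s.
Step 3 — f₀ = ω₀/(2π) = 1.606e+04 Hz.
Step 4 — Series Q: Q = ω₀L/R = 1.009e+05·0.000825/70.5 = 1.181.

(a) f₀ = 1.606e+04 Hz  (b) Q = 1.181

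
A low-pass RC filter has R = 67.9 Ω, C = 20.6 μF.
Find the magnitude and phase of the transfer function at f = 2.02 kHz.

Step 1 — Angular frequency: ω = 2π·2020 = 1.269e+04 rad/s.
Step 2 — Transfer function: H(jω) = 1/(1 + jωRC).
Step 3 — Denominator: 1 + jωRC = 1 + j·1.269e+04·67.9·2.06e-05 = 1 + j17.75.
Step 4 — H = 0.003163 - j0.05615.
Step 5 — Magnitude: |H| = 0.05624 (-25.0 dB); phase: φ = -86.8°.

|H| = 0.05624 (-25.0 dB), φ = -86.8°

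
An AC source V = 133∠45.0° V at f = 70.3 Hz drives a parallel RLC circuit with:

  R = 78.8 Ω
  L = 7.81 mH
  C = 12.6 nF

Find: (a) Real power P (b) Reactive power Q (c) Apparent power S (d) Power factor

Step 1 — Angular frequency: ω = 2π·f = 2π·70.3 = 441.7 rad/s.
Step 2 — Component impedances:
  R: Z = R = 78.8 Ω
  L: Z = jωL = j·441.7·0.00781 = 0 + j3.45 Ω
  C: Z = 1/(jωC) = -j/(ω·C) = 0 - j1.797e+05 Ω
Step 3 — Parallel combination: 1/Z_total = 1/R + 1/L + 1/C; Z_total = 0.1507 + j3.443 Ω = 3.447∠87.5° Ω.
Step 4 — Source phasor: V = 133∠45.0° V = 94.05 + j94.05 V.
Step 5 — Current: I = V / Z = 28.45 - j26.07 A = 38.59∠-42.5° A.
Step 6 — Complex power: S = V·I* = 224.5 + j5128 VA.
Step 7 — Real power: P = Re(S) = 224.5 W.
Step 8 — Reactive power: Q = Im(S) = 5128 VAR.
Step 9 — Apparent power: |S| = 5132 VA.
Step 10 — Power factor: PF = P/|S| = 0.04374 (lagging).

(a) P = 224.5 W  (b) Q = 5128 VAR  (c) S = 5132 VA  (d) PF = 0.04374 (lagging)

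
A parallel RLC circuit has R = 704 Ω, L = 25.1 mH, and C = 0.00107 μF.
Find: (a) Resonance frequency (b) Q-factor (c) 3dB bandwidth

Step 1 — Resonance: ω₀ = 1/√(LC) = 1/√(0.0251·1.07e-09) = 1.93e+05 rad/s.
Step 2 — f₀ = ω₀/(2π) = 3.071e+04 Hz.
Step 3 — Parallel Q: Q = R/(ω₀L) = 704/(1.93e+05·0.0251) = 0.1454.
Step 4 — Bandwidth: Δω = ω₀/Q = 1.328e+06 rad/s; BW = Δω/(2π) = 2.113e+05 Hz.

(a) f₀ = 3.071e+04 Hz  (b) Q = 0.1454  (c) BW = 2.113e+05 Hz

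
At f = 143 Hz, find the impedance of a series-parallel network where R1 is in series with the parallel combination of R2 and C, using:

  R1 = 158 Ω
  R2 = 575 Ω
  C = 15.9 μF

Step 1 — Angular frequency: ω = 2π·f = 2π·143 = 898.5 rad/s.
Step 2 — Component impedances:
  R1: Z = R = 158 Ω
  R2: Z = R = 575 Ω
  C: Z = 1/(jωC) = -j/(ω·C) = 0 - j70 Ω
Step 3 — Parallel branch: R2 || C = 1/(1/R2 + 1/C) = 8.397 - j68.98 Ω.
Step 4 — Series with R1: Z_total = R1 + (R2 || C) = 166.4 - j68.98 Ω = 180.1∠-22.5° Ω.

Z = 166.4 - j68.98 Ω = 180.1∠-22.5° Ω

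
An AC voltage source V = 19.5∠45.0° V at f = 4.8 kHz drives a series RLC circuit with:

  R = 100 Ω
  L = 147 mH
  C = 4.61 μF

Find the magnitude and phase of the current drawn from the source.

Step 1 — Angular frequency: ω = 2π·f = 2π·4800 = 3.016e+04 rad/s.
Step 2 — Component impedances:
  R: Z = R = 100 Ω
  L: Z = jωL = j·3.016e+04·0.147 = 0 + j4433 Ω
  C: Z = 1/(jωC) = -j/(ω·C) = 0 - j7.192 Ω
Step 3 — Series combination: Z_total = R + L + C = 100 + j4426 Ω = 4427∠88.7° Ω.
Step 4 — Source phasor: V = 19.5∠45.0° V = 13.79 + j13.79 V.
Step 5 — Ohm's law: I = V / Z_total = (13.79 + j13.79) / (100 + j4426) = 0.003184 - j0.003043 A.
Step 6 — Convert to polar: |I| = 0.004404 A, ∠I = -43.7°.

I = 0.004404∠-43.7° A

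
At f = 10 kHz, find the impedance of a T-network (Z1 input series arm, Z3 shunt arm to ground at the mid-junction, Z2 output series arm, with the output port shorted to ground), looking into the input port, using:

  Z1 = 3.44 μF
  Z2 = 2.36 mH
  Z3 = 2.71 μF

Step 1 — Angular frequency: ω = 2π·f = 2π·1e+04 = 6.283e+04 rad/s.
Step 2 — Component impedances:
  Z1: Z = 1/(jωC) = -j/(ω·C) = 0 - j4.627 Ω
  Z2: Z = jωL = j·6.283e+04·0.00236 = 0 + j148.3 Ω
  Z3: Z = 1/(jωC) = -j/(ω·C) = 0 - j5.873 Ω
Step 3 — With the output port shorted to ground, the output series arm Z2 runs from the junction to ground; the shunt arm Z3 also runs from the junction to ground. They appear in parallel: Z3 || Z2 = 0 - j6.115 Ω.
Step 4 — Series with input arm Z1: Z_in = Z1 + (Z3 || Z2) = 0 - j10.74 Ω = 10.74∠-90.0° Ω.

Z = 0 - j10.74 Ω = 10.74∠-90.0° Ω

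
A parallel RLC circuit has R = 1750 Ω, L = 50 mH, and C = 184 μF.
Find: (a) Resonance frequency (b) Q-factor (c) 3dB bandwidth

Step 1 — Resonance: ω₀ = 1/√(LC) = 1/√(0.05·0.000184) = 329.7 rad/s.
Step 2 — f₀ = ω₀/(2π) = 52.47 Hz.
Step 3 — Parallel Q: Q = R/(ω₀L) = 1750/(329.7·0.05) = 106.2.
Step 4 — Bandwidth: Δω = ω₀/Q = 3.106 rad/s; BW = Δω/(2π) = 0.4943 Hz.

(a) f₀ = 52.47 Hz  (b) Q = 106.2  (c) BW = 0.4943 Hz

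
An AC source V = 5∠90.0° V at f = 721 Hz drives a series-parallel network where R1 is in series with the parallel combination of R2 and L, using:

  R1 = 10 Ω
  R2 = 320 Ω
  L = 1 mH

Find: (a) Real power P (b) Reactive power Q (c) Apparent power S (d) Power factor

Step 1 — Angular frequency: ω = 2π·f = 2π·721 = 4530 rad/s.
Step 2 — Component impedances:
  R1: Z = R = 10 Ω
  R2: Z = R = 320 Ω
  L: Z = jωL = j·4530·0.001 = 0 + j4.53 Ω
Step 3 — Parallel branch: R2 || L = 1/(1/R2 + 1/L) = 0.06412 + j4.529 Ω.
Step 4 — Series with R1: Z_total = R1 + (R2 || L) = 10.06 + j4.529 Ω = 11.04∠24.2° Ω.
Step 5 — Source phasor: V = 5∠90.0° V = 0 + j5 V.
Step 6 — Current: I = V / Z = 0.1859 + j0.4131 A = 0.453∠65.8° A.
Step 7 — Complex power: S = V·I* = 2.066 + j0.9296 VA.
Step 8 — Real power: P = Re(S) = 2.066 W.
Step 9 — Reactive power: Q = Im(S) = 0.9296 VAR.
Step 10 — Apparent power: |S| = 2.265 VA.
Step 11 — Power factor: PF = P/|S| = 0.9119 (lagging).

(a) P = 2.066 W  (b) Q = 0.9296 VAR  (c) S = 2.265 VA  (d) PF = 0.9119 (lagging)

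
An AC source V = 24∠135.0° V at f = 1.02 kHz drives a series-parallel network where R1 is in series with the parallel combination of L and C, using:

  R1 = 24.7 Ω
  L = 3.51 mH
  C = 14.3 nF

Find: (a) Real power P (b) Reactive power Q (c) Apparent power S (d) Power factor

Step 1 — Angular frequency: ω = 2π·f = 2π·1020 = 6409 rad/s.
Step 2 — Component impedances:
  R1: Z = R = 24.7 Ω
  L: Z = jωL = j·6409·0.00351 = 0 + j22.5 Ω
  C: Z = 1/(jωC) = -j/(ω·C) = 0 - j1.091e+04 Ω
Step 3 — Parallel branch: L || C = 1/(1/L + 1/C) = 0 + j22.54 Ω.
Step 4 — Series with R1: Z_total = R1 + (L || C) = 24.7 + j22.54 Ω = 33.44∠42.4° Ω.
Step 5 — Source phasor: V = 24∠135.0° V = -16.97 + j16.97 V.
Step 6 — Current: I = V / Z = -0.03276 + j0.717 A = 0.7177∠92.6° A.
Step 7 — Complex power: S = V·I* = 12.72 + j11.61 VA.
Step 8 — Real power: P = Re(S) = 12.72 W.
Step 9 — Reactive power: Q = Im(S) = 11.61 VAR.
Step 10 — Apparent power: |S| = 17.23 VA.
Step 11 — Power factor: PF = P/|S| = 0.7386 (lagging).

(a) P = 12.72 W  (b) Q = 11.61 VAR  (c) S = 17.23 VA  (d) PF = 0.7386 (lagging)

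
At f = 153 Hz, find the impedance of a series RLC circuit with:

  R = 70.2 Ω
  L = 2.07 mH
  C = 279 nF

Step 1 — Angular frequency: ω = 2π·f = 2π·153 = 961.3 rad/s.
Step 2 — Component impedances:
  R: Z = R = 70.2 Ω
  L: Z = jωL = j·961.3·0.00207 = 0 + j1.99 Ω
  C: Z = 1/(jωC) = -j/(ω·C) = 0 - j3728 Ω
Step 3 — Series combination: Z_total = R + L + C = 70.2 - j3726 Ω = 3727∠-88.9° Ω.

Z = 70.2 - j3726 Ω = 3727∠-88.9° Ω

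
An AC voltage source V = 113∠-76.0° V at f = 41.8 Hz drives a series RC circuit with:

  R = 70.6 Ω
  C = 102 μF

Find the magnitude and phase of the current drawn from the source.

Step 1 — Angular frequency: ω = 2π·f = 2π·41.8 = 262.6 rad/s.
Step 2 — Component impedances:
  R: Z = R = 70.6 Ω
  C: Z = 1/(jωC) = -j/(ω·C) = 0 - j37.33 Ω
Step 3 — Series combination: Z_total = R + C = 70.6 - j37.33 Ω = 79.86∠-27.9° Ω.
Step 4 — Source phasor: V = 113∠-76.0° V = 27.34 - j109.6 V.
Step 5 — Ohm's law: I = V / Z_total = (27.34 - j109.6) / (70.6 - j37.33) = 0.9443 - j1.054 A.
Step 6 — Convert to polar: |I| = 1.415 A, ∠I = -48.1°.

I = 1.415∠-48.1° A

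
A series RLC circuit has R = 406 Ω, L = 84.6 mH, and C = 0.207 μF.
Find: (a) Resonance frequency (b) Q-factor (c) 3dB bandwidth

Step 1 — Resonance: ω₀ = 1/√(LC) = 1/√(0.0846·2.07e-07) = 7557 rad/s.
Step 2 — f₀ = ω₀/(2π) = 1203 Hz.
Step 3 — Series Q: Q = ω₀L/R = 7557·0.0846/406 = 1.575.
Step 4 — Bandwidth: Δω = ω₀/Q = 4799 rad/s; BW = Δω/(2π) = 763.8 Hz.

(a) f₀ = 1203 Hz  (b) Q = 1.575  (c) BW = 763.8 Hz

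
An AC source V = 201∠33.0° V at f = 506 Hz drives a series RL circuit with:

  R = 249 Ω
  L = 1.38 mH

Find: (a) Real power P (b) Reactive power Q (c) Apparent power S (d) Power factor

Step 1 — Angular frequency: ω = 2π·f = 2π·506 = 3179 rad/s.
Step 2 — Component impedances:
  R: Z = R = 249 Ω
  L: Z = jωL = j·3179·0.00138 = 0 + j4.387 Ω
Step 3 — Series combination: Z_total = R + L = 249 + j4.387 Ω = 249∠1.0° Ω.
Step 4 — Source phasor: V = 201∠33.0° V = 168.6 + j109.5 V.
Step 5 — Current: I = V / Z = 0.6845 + j0.4276 A = 0.8071∠32.0° A.
Step 6 — Complex power: S = V·I* = 162.2 + j2.858 VA.
Step 7 — Real power: P = Re(S) = 162.2 W.
Step 8 — Reactive power: Q = Im(S) = 2.858 VAR.
Step 9 — Apparent power: |S| = 162.2 VA.
Step 10 — Power factor: PF = P/|S| = 0.9998 (lagging).

(a) P = 162.2 W  (b) Q = 2.858 VAR  (c) S = 162.2 VA  (d) PF = 0.9998 (lagging)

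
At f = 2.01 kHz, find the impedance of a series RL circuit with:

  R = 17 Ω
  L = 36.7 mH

Step 1 — Angular frequency: ω = 2π·f = 2π·2010 = 1.263e+04 rad/s.
Step 2 — Component impedances:
  R: Z = R = 17 Ω
  L: Z = jωL = j·1.263e+04·0.0367 = 0 + j463.5 Ω
Step 3 — Series combination: Z_total = R + L = 17 + j463.5 Ω = 463.8∠87.9° Ω.

Z = 17 + j463.5 Ω = 463.8∠87.9° Ω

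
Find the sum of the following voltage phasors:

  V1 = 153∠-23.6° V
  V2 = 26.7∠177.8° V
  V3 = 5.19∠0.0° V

Step 1 — Convert each phasor to rectangular form:
  V1 = 153·(cos(-23.6°) + j·sin(-23.6°)) = 140.2 - j61.25 V
  V2 = 26.7·(cos(177.8°) + j·sin(177.8°)) = -26.68 + j1.025 V
  V3 = 5.19·(cos(0.0°) + j·sin(0.0°)) = 5.19 V
Step 2 — Sum components: V_total = 118.7 - j60.23 V.
Step 3 — Convert to polar: |V_total| = 133.1 V, ∠V_total = -26.9°.

V_total = 133.1∠-26.9° V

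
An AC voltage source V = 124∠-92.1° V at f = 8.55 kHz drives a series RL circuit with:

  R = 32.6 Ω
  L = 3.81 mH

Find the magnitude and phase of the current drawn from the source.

Step 1 — Angular frequency: ω = 2π·f = 2π·8550 = 5.372e+04 rad/s.
Step 2 — Component impedances:
  R: Z = R = 32.6 Ω
  L: Z = jωL = j·5.372e+04·0.00381 = 0 + j204.7 Ω
Step 3 — Series combination: Z_total = R + L = 32.6 + j204.7 Ω = 207.3∠81.0° Ω.
Step 4 — Source phasor: V = 124∠-92.1° V = -4.544 - j123.9 V.
Step 5 — Ohm's law: I = V / Z_total = (-4.544 - j123.9) / (32.6 + j204.7) = -0.5939 - j0.07239 A.
Step 6 — Convert to polar: |I| = 0.5983 A, ∠I = -173.1°.

I = 0.5983∠-173.1° A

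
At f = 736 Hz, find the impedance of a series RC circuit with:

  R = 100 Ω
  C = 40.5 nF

Step 1 — Angular frequency: ω = 2π·f = 2π·736 = 4624 rad/s.
Step 2 — Component impedances:
  R: Z = R = 100 Ω
  C: Z = 1/(jωC) = -j/(ω·C) = 0 - j5339 Ω
Step 3 — Series combination: Z_total = R + C = 100 - j5339 Ω = 5340∠-88.9° Ω.

Z = 100 - j5339 Ω = 5340∠-88.9° Ω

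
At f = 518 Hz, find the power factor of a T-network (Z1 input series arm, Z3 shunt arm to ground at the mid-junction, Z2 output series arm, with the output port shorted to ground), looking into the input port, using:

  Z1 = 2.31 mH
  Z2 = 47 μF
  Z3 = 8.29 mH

Step 1 — Angular frequency: ω = 2π·f = 2π·518 = 3255 rad/s.
Step 2 — Component impedances:
  Z1: Z = jωL = j·3255·0.00231 = 0 + j7.518 Ω
  Z2: Z = 1/(jωC) = -j/(ω·C) = 0 - j6.537 Ω
  Z3: Z = jωL = j·3255·0.00829 = 0 + j26.98 Ω
Step 3 — With the output port shorted to ground, the output series arm Z2 runs from the junction to ground; the shunt arm Z3 also runs from the junction to ground. They appear in parallel: Z3 || Z2 = 0 - j8.628 Ω.
Step 4 — Series with input arm Z1: Z_in = Z1 + (Z3 || Z2) = 0 - j1.109 Ω = 1.109∠-90.0° Ω.
Step 5 — Power factor: PF = cos(φ) = Re(Z)/|Z| = 0/1.109 = 0.
Step 6 — Type: Im(Z) = -1.109 ⇒ leading (phase φ = -90.0°).

PF = 0 (leading, φ = -90.0°)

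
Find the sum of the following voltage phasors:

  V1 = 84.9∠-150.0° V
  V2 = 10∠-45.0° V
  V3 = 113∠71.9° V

Step 1 — Convert each phasor to rectangular form:
  V1 = 84.9·(cos(-150.0°) + j·sin(-150.0°)) = -73.53 - j42.45 V
  V2 = 10·(cos(-45.0°) + j·sin(-45.0°)) = 7.071 - j7.071 V
  V3 = 113·(cos(71.9°) + j·sin(71.9°)) = 35.11 + j107.4 V
Step 2 — Sum components: V_total = -31.35 + j57.89 V.
Step 3 — Convert to polar: |V_total| = 65.83 V, ∠V_total = 118.4°.

V_total = 65.83∠118.4° V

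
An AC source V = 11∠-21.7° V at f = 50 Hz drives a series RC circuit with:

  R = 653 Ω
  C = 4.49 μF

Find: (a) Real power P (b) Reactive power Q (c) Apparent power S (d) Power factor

Step 1 — Angular frequency: ω = 2π·f = 2π·50 = 314.2 rad/s.
Step 2 — Component impedances:
  R: Z = R = 653 Ω
  C: Z = 1/(jωC) = -j/(ω·C) = 0 - j708.9 Ω
Step 3 — Series combination: Z_total = R + C = 653 - j708.9 Ω = 963.8∠-47.4° Ω.
Step 4 — Source phasor: V = 11∠-21.7° V = 10.22 - j4.067 V.
Step 5 — Current: I = V / Z = 0.01029 + j0.004941 A = 0.01141∠25.7° A.
Step 6 — Complex power: S = V·I* = 0.08505 - j0.09234 VA.
Step 7 — Real power: P = Re(S) = 0.08505 W.
Step 8 — Reactive power: Q = Im(S) = -0.09234 VAR.
Step 9 — Apparent power: |S| = 0.1255 VA.
Step 10 — Power factor: PF = P/|S| = 0.6775 (leading).

(a) P = 0.08505 W  (b) Q = -0.09234 VAR  (c) S = 0.1255 VA  (d) PF = 0.6775 (leading)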